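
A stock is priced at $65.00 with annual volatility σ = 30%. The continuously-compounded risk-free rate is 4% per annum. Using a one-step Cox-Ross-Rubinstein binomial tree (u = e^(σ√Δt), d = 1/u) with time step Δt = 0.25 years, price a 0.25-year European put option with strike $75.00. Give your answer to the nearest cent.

$9.51

CRR parameters: u = e^(σ√Δt) = e^(0.3·√0.25) = 1.1618, d = 1/u = 0.8607
Per-period rate: rΔt = 0.04·0.25 = 0.01, so R = e^0.01 = 1.0101
Risk-neutral probability p = (e^0.01 − 0.8607)/(1.1618 − 0.8607) = 0.1493/0.3011 = 0.4959
Terminal stock prices: S_u = 75.52, S_d = 55.95
Terminal payoffs (K − S): max(-0.5192, 0) = 0, max(19.05, 0) = 19.05
Node 0 (S = 65): V_0 = e^(−0.01)·[0.4959·0.0000 + 0.5041·19.0540] = 9.5087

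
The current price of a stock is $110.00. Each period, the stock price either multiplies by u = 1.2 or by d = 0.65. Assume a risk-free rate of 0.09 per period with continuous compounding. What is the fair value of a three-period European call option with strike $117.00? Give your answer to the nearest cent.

$29.38

Risk-neutral probability p = (e^0.09 − 0.65)/(1.2 − 0.65) = 0.4442/0.5500 = 0.8076
Terminal stock prices: S_uuu = 190.1, S_uud = 103, S_udd = 55.77, S_ddd = 30.21
Terminal payoffs (S − K): max(73.08, 0) = 73.08, max(-14.04, 0) = 0, max(-61.23, 0) = 0, max(-86.79, 0) = 0
Node uu (S = 158.4): V_uu = e^(−0.09)·[0.8076·73.0800 + 0.1924·0.0000] = 53.9390
Node ud (S = 85.8): V_ud = e^(−0.09)·[0.8076·0.0000 + 0.1924·0.0000] = 0.0000
Node dd (S = 46.48): V_dd = e^(−0.09)·[0.8076·0.0000 + 0.1924·0.0000] = 0.0000
Node u (S = 132): V_u = e^(−0.09)·[0.8076·53.9390 + 0.1924·0.0000] = 39.8114
Node d (S = 71.5): V_d = e^(−0.09)·[0.8076·0.0000 + 0.1924·0.0000] = 0.0000
Node 0 (S = 110): V_0 = e^(−0.09)·[0.8076·39.8114 + 0.1924·0.0000] = 29.3840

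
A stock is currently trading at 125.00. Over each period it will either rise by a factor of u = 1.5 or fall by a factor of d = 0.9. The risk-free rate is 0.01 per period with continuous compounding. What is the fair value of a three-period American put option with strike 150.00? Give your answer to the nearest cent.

Risk-neutral probability p = (e^0.01 − 0.9)/(1.5 − 0.9) = 0.1101/0.6000 = 0.1834
Terminal stock prices: S_uuu = 421.9, S_uud = 253.1, S_udd = 151.9, S_ddd = 91.13
Terminal payoffs (K − S): max(-271.9, 0) = 0, max(-103.1, 0) = 0, max(-1.875, 0) = 0, max(58.87, 0) = 58.87
Node uu (S = 281.2): continuation = e^(−0.01)·[0.1834·0.0000 + 0.8166·0.0000] = 0.0000; exercise value = 0.0000 ≤ continuation, so V_uu = 0.0000
Node ud (S = 168.8): continuation = e^(−0.01)·[0.1834·0.0000 + 0.8166·0.0000] = 0.0000; exercise value = 0.0000 ≤ continuation, so V_ud = 0.0000
Node dd (S = 101.2): continuation = e^(−0.01)·[0.1834·0.0000 + 0.8166·58.8750] = 47.5980; exercise value = 48.7500 > continuation, so V_dd = 48.7500 (exercise)
Node u (S = 187.5): continuation = e^(−0.01)·[0.1834·0.0000 + 0.8166·0.0000] = 0.0000; exercise value = 0.0000 ≤ continuation, so V_u = 0.0000
Node d (S = 112.5): continuation = e^(−0.01)·[0.1834·0.0000 + 0.8166·48.7500] = 39.4123; exercise value = 37.5000 ≤ continuation, so V_d = 39.4123
Node 0 (S = 125): continuation = e^(−0.01)·[0.1834·0.0000 + 0.8166·39.4123] = 31.8632; exercise value = 25.0000 ≤ continuation, so V_0 = 31.8632

31.86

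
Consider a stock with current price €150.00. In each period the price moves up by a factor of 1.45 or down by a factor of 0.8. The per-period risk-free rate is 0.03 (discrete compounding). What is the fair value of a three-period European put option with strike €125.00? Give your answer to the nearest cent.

Risk-neutral probability p = (1 + 0.03 − 0.8)/(1.45 − 0.8) = 0.2300/0.6500 = 0.3538
Terminal stock prices: S_uuu = 457.3, S_uud = 252.3, S_udd = 139.2, S_ddd = 76.8
Terminal payoffs (K − S): max(-332.3, 0) = 0, max(-127.3, 0) = 0, max(-14.2, 0) = 0, max(48.2, 0) = 48.2
Node uu (S = 315.4): V_uu = 1/1.03·[0.3538·0.0000 + 0.6462·0.0000] = 0.0000
Node ud (S = 174): V_ud = 1/1.03·[0.3538·0.0000 + 0.6462·0.0000] = 0.0000
Node dd (S = 96): V_dd = 1/1.03·[0.3538·0.0000 + 0.6462·48.2000] = 30.2375
Node u (S = 217.5): V_u = 1/1.03·[0.3538·0.0000 + 0.6462·0.0000] = 0.0000
Node d (S = 120): V_d = 1/1.03·[0.3538·0.0000 + 0.6462·30.2375] = 18.9690
Node 0 (S = 150): V_0 = 1/1.03·[0.3538·0.0000 + 0.6462·18.9690] = 11.8999

€11.90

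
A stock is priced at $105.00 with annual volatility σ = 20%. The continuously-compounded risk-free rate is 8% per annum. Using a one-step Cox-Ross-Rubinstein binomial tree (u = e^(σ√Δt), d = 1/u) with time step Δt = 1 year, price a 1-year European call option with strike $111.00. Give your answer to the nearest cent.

CRR parameters: u = e^(σ√Δt) = e^(0.2·√1) = 1.2214, d = 1/u = 0.8187
Per-period rate: rΔt = 0.08·1 = 0.08, so R = e^0.08 = 1.0833
Risk-neutral probability p = (e^0.08 − 0.8187)/(1.2214 − 0.8187) = 0.2646/0.4027 = 0.6570
Terminal stock prices: S_u = 128.2, S_d = 85.97
Terminal payoffs (S − K): max(17.25, 0) = 17.25, max(-25.03, 0) = 0
Node 0 (S = 105): V_0 = e^(−0.08)·[0.6570·17.2473 + 0.3430·0.0000] = 10.4603

$10.46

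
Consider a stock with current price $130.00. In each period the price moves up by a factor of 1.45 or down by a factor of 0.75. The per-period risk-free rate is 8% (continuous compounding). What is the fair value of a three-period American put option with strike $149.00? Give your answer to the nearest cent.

$29.32

Risk-neutral probability p = (e^0.08 − 0.75)/(1.45 − 0.75) = 0.3333/0.7000 = 0.4761
Terminal stock prices: S_uuu = 396.3, S_uud = 205, S_udd = 106, S_ddd = 54.84
Terminal payoffs (K − S): max(-247.3, 0) = 0, max(-55.99, 0) = 0, max(42.97, 0) = 42.97, max(94.16, 0) = 94.16
Node uu (S = 273.3): continuation = e^(−0.08)·[0.4761·0.0000 + 0.5239·0.0000] = 0.0000; exercise value = 0.0000 ≤ continuation, so V_uu = 0.0000
Node ud (S = 141.4): continuation = e^(−0.08)·[0.4761·0.0000 + 0.5239·42.9688] = 20.7796; exercise value = 7.6250 ≤ continuation, so V_ud = 20.7796
Node dd (S = 73.12): continuation = e^(−0.08)·[0.4761·42.9688 + 0.5239·94.1562] = 64.4193; exercise value = 75.8750 > continuation, so V_dd = 75.8750 (exercise)
Node u (S = 188.5): continuation = e^(−0.08)·[0.4761·0.0000 + 0.5239·20.7796] = 10.0490; exercise value = 0.0000 ≤ continuation, so V_u = 10.0490
Node d (S = 97.5): continuation = e^(−0.08)·[0.4761·20.7796 + 0.5239·75.8750] = 45.8260; exercise value = 51.5000 > continuation, so V_d = 51.5000 (exercise)
Node 0 (S = 130): continuation = e^(−0.08)·[0.4761·10.0490 + 0.5239·51.5000] = 29.3220; exercise value = 19.0000 ≤ continuation, so V_0 = 29.3220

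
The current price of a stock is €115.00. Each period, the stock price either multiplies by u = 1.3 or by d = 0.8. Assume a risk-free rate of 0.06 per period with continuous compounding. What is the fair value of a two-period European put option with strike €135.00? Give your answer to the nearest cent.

Risk-neutral probability p = (e^0.06 − 0.8)/(1.3 − 0.8) = 0.2618/0.5000 = 0.5237
Terminal stock prices: S_uu = 194.4, S_ud = 119.6, S_dd = 73.6
Terminal payoffs (K − S): max(-59.35, 0) = 0, max(15.4, 0) = 15.4, max(61.4, 0) = 61.4
Node u (S = 149.5): V_u = e^(−0.06)·[0.5237·0.0000 + 0.4763·15.4000] = 6.9083
Node d (S = 92): V_d = e^(−0.06)·[0.5237·15.4000 + 0.4763·61.4000] = 35.1382
Node 0 (S = 115): V_0 = e^(−0.06)·[0.5237·6.9083 + 0.4763·35.1382] = 19.1696

€19.17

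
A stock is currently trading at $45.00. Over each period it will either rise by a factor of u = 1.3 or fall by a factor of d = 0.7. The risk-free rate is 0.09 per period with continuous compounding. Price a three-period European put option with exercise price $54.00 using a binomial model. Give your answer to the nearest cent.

Risk-neutral probability p = (e^0.09 − 0.7)/(1.3 − 0.7) = 0.3942/0.6000 = 0.6570
Terminal stock prices: S_uuu = 98.87, S_uud = 53.24, S_udd = 28.66, S_ddd = 15.43
Terminal payoffs (K − S): max(-44.87, 0) = 0, max(0.765, 0) = 0.765, max(25.34, 0) = 25.34, max(38.57, 0) = 38.57
Node uu (S = 76.05): V_uu = e^(−0.09)·[0.6570·0.0000 + 0.3430·0.7650] = 0.2398
Node ud (S = 40.95): V_ud = e^(−0.09)·[0.6570·0.7650 + 0.3430·25.3350] = 8.4023
Node dd (S = 22.05): V_dd = e^(−0.09)·[0.6570·25.3350 + 0.3430·38.5650] = 27.3023
Node u (S = 58.5): V_u = e^(−0.09)·[0.6570·0.2398 + 0.3430·8.4023] = 2.7783
Node d (S = 31.5): V_d = e^(−0.09)·[0.6570·8.4023 + 0.3430·27.3023] = 13.6046
Node 0 (S = 45): V_0 = e^(−0.09)·[0.6570·2.7783 + 0.3430·13.6046] = 5.9334

$5.93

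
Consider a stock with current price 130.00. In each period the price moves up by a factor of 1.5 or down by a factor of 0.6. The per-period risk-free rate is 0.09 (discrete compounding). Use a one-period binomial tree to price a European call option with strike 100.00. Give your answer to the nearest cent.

47.45

Risk-neutral probability p = (1 + 0.09 − 0.6)/(1.5 − 0.6) = 0.4900/0.9000 = 0.5444
Terminal stock prices: S_u = 195, S_d = 78
Terminal payoffs (S − K): max(95, 0) = 95, max(-22, 0) = 0
Node 0 (S = 130): V_0 = 1/1.09·[0.5444·95.0000 + 0.4556·0.0000] = 47.4516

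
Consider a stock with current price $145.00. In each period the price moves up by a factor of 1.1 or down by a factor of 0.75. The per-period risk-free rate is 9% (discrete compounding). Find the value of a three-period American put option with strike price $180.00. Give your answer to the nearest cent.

$35.00

Risk-neutral probability p = (1 + 0.09 − 0.75)/(1.1 − 0.75) = 0.3400/0.3500 = 0.9714
Terminal stock prices: S_uuu = 193, S_uud = 131.6, S_udd = 89.72, S_ddd = 61.17
Terminal payoffs (K − S): max(-13, 0) = 0, max(48.41, 0) = 48.41, max(90.28, 0) = 90.28, max(118.8, 0) = 118.8
Node uu (S = 175.5): continuation = 1/1.09·[0.9714·0.0000 + 0.0286·48.4125] = 1.2690; exercise value = 4.5500 > continuation, so V_uu = 4.5500 (exercise)
Node ud (S = 119.6): continuation = 1/1.09·[0.9714·48.4125 + 0.0286·90.2812] = 45.5126; exercise value = 60.3750 > continuation, so V_ud = 60.3750 (exercise)
Node dd (S = 81.56): continuation = 1/1.09·[0.9714·90.2812 + 0.0286·118.8281] = 83.5751; exercise value = 98.4375 > continuation, so V_dd = 98.4375 (exercise)
Node u (S = 159.5): continuation = 1/1.09·[0.9714·4.5500 + 0.0286·60.3750] = 5.6376; exercise value = 20.5000 > continuation, so V_u = 20.5000 (exercise)
Node d (S = 108.8): continuation = 1/1.09·[0.9714·60.3750 + 0.0286·98.4375] = 56.3876; exercise value = 71.2500 > continuation, so V_d = 71.2500 (exercise)
Node 0 (S = 145): continuation = 1/1.09·[0.9714·20.5000 + 0.0286·71.2500] = 20.1376; exercise value = 35.0000 > continuation, so V_0 = 35.0000 (exercise)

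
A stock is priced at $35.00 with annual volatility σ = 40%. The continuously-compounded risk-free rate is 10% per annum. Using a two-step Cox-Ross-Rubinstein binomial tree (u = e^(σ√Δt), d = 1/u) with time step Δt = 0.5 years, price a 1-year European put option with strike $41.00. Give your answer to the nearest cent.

$7.13

CRR parameters: u = e^(σ√Δt) = e^(0.4·√0.5) = 1.3269, d = 1/u = 0.7536
Per-period rate: rΔt = 0.1·0.5 = 0.05, so R = e^0.05 = 1.0513
Risk-neutral probability p = (e^0.05 − 0.7536)/(1.3269 − 0.7536) = 0.2976/0.5733 = 0.5192
Terminal stock prices: S_uu = 61.62, S_ud = 35, S_dd = 19.88
Terminal payoffs (K − S): max(-20.62, 0) = 0, max(6, 0) = 6, max(21.12, 0) = 21.12
Node u (S = 46.44): V_u = e^(−0.05)·[0.5192·0.0000 + 0.4808·6.0000] = 2.7441
Node d (S = 26.38): V_d = e^(−0.05)·[0.5192·6.0000 + 0.4808·21.1210] = 12.6231
Node 0 (S = 35): V_0 = e^(−0.05)·[0.5192·2.7441 + 0.4808·12.6231] = 7.1285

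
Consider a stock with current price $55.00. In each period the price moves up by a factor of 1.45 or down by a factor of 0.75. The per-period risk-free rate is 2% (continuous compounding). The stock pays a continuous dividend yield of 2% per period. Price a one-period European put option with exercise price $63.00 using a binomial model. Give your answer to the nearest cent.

Per-period risk-free factor R = e^0.02 = 1.0202; dividend-adjusted growth = e^(0.02−0.02) = 1.0000.
Risk-neutral probability p = (1.0000 − 0.75)/(1.45 − 0.75) = 0.2500/0.7000 = 0.3571
Terminal stock prices: S_u = 79.75, S_d = 41.25
Terminal payoffs (K − S): max(-16.75, 0) = 0, max(21.75, 0) = 21.75
Node 0 (S = 55): V_0 = e^(−0.02)·[0.3571·0.0000 + 0.6429·21.7500] = 13.7053

$13.71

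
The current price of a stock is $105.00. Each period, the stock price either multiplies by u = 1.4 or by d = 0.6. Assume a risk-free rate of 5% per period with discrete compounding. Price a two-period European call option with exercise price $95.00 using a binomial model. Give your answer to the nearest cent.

$31.80

Risk-neutral probability p = (1 + 0.05 − 0.6)/(1.4 − 0.6) = 0.4500/0.8000 = 0.5625
Terminal stock prices: S_uu = 205.8, S_ud = 88.2, S_dd = 37.8
Terminal payoffs (S − K): max(110.8, 0) = 110.8, max(-6.8, 0) = 0, max(-57.2, 0) = 0
Node u (S = 147): V_u = 1/1.05·[0.5625·110.8000 + 0.4375·0.0000] = 59.3571
Node d (S = 63): V_d = 1/1.05·[0.5625·0.0000 + 0.4375·0.0000] = 0.0000
Node 0 (S = 105): V_0 = 1/1.05·[0.5625·59.3571 + 0.4375·0.0000] = 31.7985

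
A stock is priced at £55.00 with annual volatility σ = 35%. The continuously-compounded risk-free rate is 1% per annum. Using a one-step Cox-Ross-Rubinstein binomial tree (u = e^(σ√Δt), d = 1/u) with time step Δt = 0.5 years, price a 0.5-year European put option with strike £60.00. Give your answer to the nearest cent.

CRR parameters: u = e^(σ√Δt) = e^(0.35·√0.5) = 1.2808, d = 1/u = 0.7808
Per-period rate: rΔt = 0.01·0.5 = 0.005, so R = e^0.005 = 1.0050
Risk-neutral probability p = (e^0.005 − 0.7808)/(1.2808 − 0.7808) = 0.2243/0.5000 = 0.4485
Terminal stock prices: S_u = 70.44, S_d = 42.94
Terminal payoffs (K − S): max(-10.44, 0) = 0, max(17.06, 0) = 17.06
Node 0 (S = 55): V_0 = e^(−0.005)·[0.4485·0.0000 + 0.5515·17.0582] = 9.3612

£9.36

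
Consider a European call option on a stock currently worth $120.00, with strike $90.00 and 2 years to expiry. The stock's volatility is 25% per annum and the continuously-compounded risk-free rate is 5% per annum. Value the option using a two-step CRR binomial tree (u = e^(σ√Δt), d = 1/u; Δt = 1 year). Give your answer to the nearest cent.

$41.87

CRR parameters: u = e^(σ√Δt) = e^(0.25·√1) = 1.2840, d = 1/u = 0.7788
Per-period rate: rΔt = 0.05·1 = 0.05, so R = e^0.05 = 1.0513
Risk-neutral probability p = (e^0.05 − 0.7788)/(1.2840 − 0.7788) = 0.2725/0.5052 = 0.5393
Terminal stock prices: S_uu = 197.8, S_ud = 120, S_dd = 72.78
Terminal payoffs (S − K): max(107.8, 0) = 107.8, max(30, 0) = 30, max(-17.22, 0) = 0
Node u (S = 154.1): V_u = e^(−0.05)·[0.5393·107.8466 + 0.4607·30.0000] = 68.4724
Node d (S = 93.46): V_d = e^(−0.05)·[0.5393·30.0000 + 0.4607·0.0000] = 15.3901
Node 0 (S = 120): V_0 = e^(−0.05)·[0.5393·68.4724 + 0.4607·15.3901] = 41.8709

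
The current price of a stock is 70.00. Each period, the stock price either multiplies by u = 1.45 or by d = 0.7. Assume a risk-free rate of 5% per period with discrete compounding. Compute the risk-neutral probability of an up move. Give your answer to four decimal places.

Risk-neutral probability p = (1 + 0.05 − 0.7)/(1.45 − 0.7) = 0.3500/0.7500 = 0.4667

p = 0.4667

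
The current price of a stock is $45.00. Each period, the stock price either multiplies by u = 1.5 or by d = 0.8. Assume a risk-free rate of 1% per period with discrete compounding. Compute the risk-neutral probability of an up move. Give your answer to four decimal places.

Risk-neutral probability p = (1 + 0.01 − 0.8)/(1.5 − 0.8) = 0.2100/0.7000 = 0.3000

p = 0.3000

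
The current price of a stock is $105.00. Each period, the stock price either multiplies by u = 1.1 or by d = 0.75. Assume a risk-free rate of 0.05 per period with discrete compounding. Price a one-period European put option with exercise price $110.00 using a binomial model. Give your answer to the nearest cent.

Risk-neutral probability p = (1 + 0.05 − 0.75)/(1.1 − 0.75) = 0.3000/0.3500 = 0.8571
Terminal stock prices: S_u = 115.5, S_d = 78.75
Terminal payoffs (K − S): max(-5.5, 0) = 0, max(31.25, 0) = 31.25
Node 0 (S = 105): V_0 = 1/1.05·[0.8571·0.0000 + 0.1429·31.2500] = 4.2517

$4.25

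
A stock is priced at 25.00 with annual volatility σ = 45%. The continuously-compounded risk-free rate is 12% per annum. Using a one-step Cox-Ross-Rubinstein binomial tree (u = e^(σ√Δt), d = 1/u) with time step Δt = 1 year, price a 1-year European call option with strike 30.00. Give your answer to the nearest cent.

4.30

CRR parameters: u = e^(σ√Δt) = e^(0.45·√1) = 1.5683, d = 1/u = 0.6376
Per-period rate: rΔt = 0.12·1 = 0.12, so R = e^0.12 = 1.1275
Risk-neutral probability p = (e^0.12 − 0.6376)/(1.5683 − 0.6376) = 0.4899/0.9307 = 0.5264
Terminal stock prices: S_u = 39.21, S_d = 15.94
Terminal payoffs (S − K): max(9.208, 0) = 9.208, max(-14.06, 0) = 0
Node 0 (S = 25): V_0 = e^(−0.12)·[0.5264·9.2078 + 0.4736·0.0000] = 4.2985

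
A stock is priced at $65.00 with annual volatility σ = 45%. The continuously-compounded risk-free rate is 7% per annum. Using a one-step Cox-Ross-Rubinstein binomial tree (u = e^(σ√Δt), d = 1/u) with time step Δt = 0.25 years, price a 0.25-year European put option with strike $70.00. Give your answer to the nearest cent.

$9.20

CRR parameters: u = e^(σ√Δt) = e^(0.45·√0.25) = 1.2523, d = 1/u = 0.7985
Per-period rate: rΔt = 0.07·0.25 = 0.0175, so R = e^0.0175 = 1.0177
Risk-neutral probability p = (e^0.0175 − 0.7985)/(1.2523 − 0.7985) = 0.2191/0.4538 = 0.4829
Terminal stock prices: S_u = 81.4, S_d = 51.9
Terminal payoffs (K − S): max(-11.4, 0) = 0, max(18.1, 0) = 18.1
Node 0 (S = 65): V_0 = e^(−0.0175)·[0.4829·0.0000 + 0.5171·18.0964] = 9.1955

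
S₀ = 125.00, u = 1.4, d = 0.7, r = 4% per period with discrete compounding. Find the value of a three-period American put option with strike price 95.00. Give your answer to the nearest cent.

Risk-neutral probability p = (1 + 0.04 − 0.7)/(1.4 − 0.7) = 0.3400/0.7000 = 0.4857
Terminal stock prices: S_uuu = 343, S_uud = 171.5, S_udd = 85.75, S_ddd = 42.87
Terminal payoffs (K − S): max(-248, 0) = 0, max(-76.5, 0) = 0, max(9.25, 0) = 9.25, max(52.13, 0) = 52.13
Node uu (S = 245): continuation = 1/1.04·[0.4857·0.0000 + 0.5143·0.0000] = 0.0000; exercise value = 0.0000 ≤ continuation, so V_uu = 0.0000
Node ud (S = 122.5): continuation = 1/1.04·[0.4857·0.0000 + 0.5143·9.2500] = 4.5742; exercise value = 0.0000 ≤ continuation, so V_ud = 4.5742
Node dd (S = 61.25): continuation = 1/1.04·[0.4857·9.2500 + 0.5143·52.1250] = 30.0962; exercise value = 33.7500 > continuation, so V_dd = 33.7500 (exercise)
Node u (S = 175): continuation = 1/1.04·[0.4857·0.0000 + 0.5143·4.5742] = 2.2620; exercise value = 0.0000 ≤ continuation, so V_u = 2.2620
Node d (S = 87.5): continuation = 1/1.04·[0.4857·4.5742 + 0.5143·33.7500] = 18.8259; exercise value = 7.5000 ≤ continuation, so V_d = 18.8259
Node 0 (S = 125): continuation = 1/1.04·[0.4857·2.2620 + 0.5143·18.8259] = 10.3659; exercise value = 0.0000 ≤ continuation, so V_0 = 10.3659

10.37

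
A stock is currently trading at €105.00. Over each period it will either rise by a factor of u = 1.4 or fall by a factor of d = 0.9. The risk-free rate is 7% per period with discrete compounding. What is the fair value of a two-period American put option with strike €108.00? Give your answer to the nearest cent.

€8.73

Risk-neutral probability p = (1 + 0.07 − 0.9)/(1.4 − 0.9) = 0.1700/0.5000 = 0.3400
Terminal stock prices: S_uu = 205.8, S_ud = 132.3, S_dd = 85.05
Terminal payoffs (K − S): max(-97.8, 0) = 0, max(-24.3, 0) = 0, max(22.95, 0) = 22.95
Node u (S = 147): continuation = 1/1.07·[0.3400·0.0000 + 0.6600·0.0000] = 0.0000; exercise value = 0.0000 ≤ continuation, so V_u = 0.0000
Node d (S = 94.5): continuation = 1/1.07·[0.3400·0.0000 + 0.6600·22.9500] = 14.1561; exercise value = 13.5000 ≤ continuation, so V_d = 14.1561
Node 0 (S = 105): continuation = 1/1.07·[0.3400·0.0000 + 0.6600·14.1561] = 8.7318; exercise value = 3.0000 ≤ continuation, so V_0 = 8.7318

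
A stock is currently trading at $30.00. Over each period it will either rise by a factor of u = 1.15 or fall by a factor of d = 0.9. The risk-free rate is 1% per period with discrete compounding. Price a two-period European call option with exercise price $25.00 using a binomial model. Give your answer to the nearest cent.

$5.71

Risk-neutral probability p = (1 + 0.01 − 0.9)/(1.15 − 0.9) = 0.1100/0.2500 = 0.4400
Terminal stock prices: S_uu = 39.67, S_ud = 31.05, S_dd = 24.3
Terminal payoffs (S − K): max(14.67, 0) = 14.67, max(6.05, 0) = 6.05, max(-0.7, 0) = 0
Node u (S = 34.5): V_u = 1/1.01·[0.4400·14.6750 + 0.5600·6.0500] = 9.7475
Node d (S = 27): V_d = 1/1.01·[0.4400·6.0500 + 0.5600·0.0000] = 2.6356
Node 0 (S = 30): V_0 = 1/1.01·[0.4400·9.7475 + 0.5600·2.6356] = 5.7078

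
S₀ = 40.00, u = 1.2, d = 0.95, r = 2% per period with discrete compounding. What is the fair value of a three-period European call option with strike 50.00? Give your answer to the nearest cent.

Risk-neutral probability p = (1 + 0.02 − 0.95)/(1.2 − 0.95) = 0.0700/0.2500 = 0.2800
Terminal stock prices: S_uuu = 69.12, S_uud = 54.72, S_udd = 43.32, S_ddd = 34.29
Terminal payoffs (S − K): max(19.12, 0) = 19.12, max(4.72, 0) = 4.72, max(-6.68, 0) = 0, max(-15.71, 0) = 0
Node uu (S = 57.6): V_uu = 1/1.02·[0.2800·19.1200 + 0.7200·4.7200] = 8.5804
Node ud (S = 45.6): V_ud = 1/1.02·[0.2800·4.7200 + 0.7200·0.0000] = 1.2957
Node dd (S = 36.1): V_dd = 1/1.02·[0.2800·0.0000 + 0.7200·0.0000] = 0.0000
Node u (S = 48): V_u = 1/1.02·[0.2800·8.5804 + 0.7200·1.2957] = 3.2700
Node d (S = 38): V_d = 1/1.02·[0.2800·1.2957 + 0.7200·0.0000] = 0.3557
Node 0 (S = 40): V_0 = 1/1.02·[0.2800·3.2700 + 0.7200·0.3557] = 1.1487

1.15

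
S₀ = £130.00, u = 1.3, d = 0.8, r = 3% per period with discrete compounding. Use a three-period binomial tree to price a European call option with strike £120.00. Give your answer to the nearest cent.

Risk-neutral probability p = (1 + 0.03 − 0.8)/(1.3 − 0.8) = 0.2300/0.5000 = 0.4600
Terminal stock prices: S_uuu = 285.6, S_uud = 175.8, S_udd = 108.2, S_ddd = 66.56
Terminal payoffs (S − K): max(165.6, 0) = 165.6, max(55.76, 0) = 55.76, max(-11.84, 0) = 0, max(-53.44, 0) = 0
Node uu (S = 219.7): V_uu = 1/1.03·[0.4600·165.6100 + 0.5400·55.7600] = 103.1951
Node ud (S = 135.2): V_ud = 1/1.03·[0.4600·55.7600 + 0.5400·0.0000] = 24.9025
Node dd (S = 83.2): V_dd = 1/1.03·[0.4600·0.0000 + 0.5400·0.0000] = 0.0000
Node u (S = 169): V_u = 1/1.03·[0.4600·103.1951 + 0.5400·24.9025] = 59.1428
Node d (S = 104): V_d = 1/1.03·[0.4600·24.9025 + 0.5400·0.0000] = 11.1215
Node 0 (S = 130): V_0 = 1/1.03·[0.4600·59.1428 + 0.5400·11.1215] = 32.2440

£32.24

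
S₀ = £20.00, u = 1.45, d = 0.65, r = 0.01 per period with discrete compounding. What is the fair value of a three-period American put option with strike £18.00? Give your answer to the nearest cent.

£4.35

Risk-neutral probability p = (1 + 0.01 − 0.65)/(1.45 − 0.65) = 0.3600/0.8000 = 0.4500
Terminal stock prices: S_uuu = 60.97, S_uud = 27.33, S_udd = 12.25, S_ddd = 5.492
Terminal payoffs (K − S): max(-42.97, 0) = 0, max(-9.332, 0) = 0, max(5.747, 0) = 5.747, max(12.51, 0) = 12.51
Node uu (S = 42.05): continuation = 1/1.01·[0.4500·0.0000 + 0.5500·0.0000] = 0.0000; exercise value = 0.0000 ≤ continuation, so V_uu = 0.0000
Node ud (S = 18.85): continuation = 1/1.01·[0.4500·0.0000 + 0.5500·5.7475] = 3.1298; exercise value = 0.0000 ≤ continuation, so V_ud = 3.1298
Node dd (S = 8.45): continuation = 1/1.01·[0.4500·5.7475 + 0.5500·12.5075] = 9.3718; exercise value = 9.5500 > continuation, so V_dd = 9.5500 (exercise)
Node u (S = 29): continuation = 1/1.01·[0.4500·0.0000 + 0.5500·3.1298] = 1.7044; exercise value = 0.0000 ≤ continuation, so V_u = 1.7044
Node d (S = 13): continuation = 1/1.01·[0.4500·3.1298 + 0.5500·9.5500] = 6.5950; exercise value = 5.0000 ≤ continuation, so V_d = 6.5950
Node 0 (S = 20): continuation = 1/1.01·[0.4500·1.7044 + 0.5500·6.5950] = 4.3507; exercise value = 0.0000 ≤ continuation, so V_0 = 4.3507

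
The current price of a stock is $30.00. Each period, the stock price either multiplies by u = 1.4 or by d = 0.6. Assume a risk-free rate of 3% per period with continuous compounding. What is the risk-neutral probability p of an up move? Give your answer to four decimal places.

p = 0.5381

Risk-neutral probability p = (e^0.03 − 0.6)/(1.4 − 0.6) = 0.4305/0.8000 = 0.5381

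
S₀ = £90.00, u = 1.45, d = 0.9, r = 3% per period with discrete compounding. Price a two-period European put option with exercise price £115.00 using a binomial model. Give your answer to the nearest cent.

£23.14

Risk-neutral probability p = (1 + 0.03 − 0.9)/(1.45 − 0.9) = 0.1300/0.5500 = 0.2364
Terminal stock prices: S_uu = 189.2, S_ud = 117.5, S_dd = 72.9
Terminal payoffs (K − S): max(-74.22, 0) = 0, max(-2.45, 0) = 0, max(42.1, 0) = 42.1
Node u (S = 130.5): V_u = 1/1.03·[0.2364·0.0000 + 0.7636·0.0000] = 0.0000
Node d (S = 81): V_d = 1/1.03·[0.2364·0.0000 + 0.7636·42.1000] = 31.2127
Node 0 (S = 90): V_0 = 1/1.03·[0.2364·0.0000 + 0.7636·31.2127] = 23.1409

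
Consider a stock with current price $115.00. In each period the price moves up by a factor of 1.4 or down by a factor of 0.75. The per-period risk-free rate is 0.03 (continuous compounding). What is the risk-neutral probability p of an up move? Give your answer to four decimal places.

Risk-neutral probability p = (e^0.03 − 0.75)/(1.4 − 0.75) = 0.2805/0.6500 = 0.4315

p = 0.4315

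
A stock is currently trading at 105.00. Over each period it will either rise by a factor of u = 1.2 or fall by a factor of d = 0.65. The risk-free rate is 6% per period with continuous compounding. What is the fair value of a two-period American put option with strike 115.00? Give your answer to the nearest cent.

16.58

Risk-neutral probability p = (e^0.06 − 0.65)/(1.2 − 0.65) = 0.4118/0.5500 = 0.7488
Terminal stock prices: S_uu = 151.2, S_ud = 81.9, S_dd = 44.36
Terminal payoffs (K − S): max(-36.2, 0) = 0, max(33.1, 0) = 33.1, max(70.64, 0) = 70.64
Node u (S = 126): continuation = e^(−0.06)·[0.7488·0.0000 + 0.2512·33.1000] = 7.8307; exercise value = 0.0000 ≤ continuation, so V_u = 7.8307
Node d (S = 68.25): continuation = e^(−0.06)·[0.7488·33.1000 + 0.2512·70.6375] = 40.0529; exercise value = 46.7500 > continuation, so V_d = 46.7500 (exercise)
Node 0 (S = 105): continuation = e^(−0.06)·[0.7488·7.8307 + 0.2512·46.7500] = 16.5821; exercise value = 10.0000 ≤ continuation, so V_0 = 16.5821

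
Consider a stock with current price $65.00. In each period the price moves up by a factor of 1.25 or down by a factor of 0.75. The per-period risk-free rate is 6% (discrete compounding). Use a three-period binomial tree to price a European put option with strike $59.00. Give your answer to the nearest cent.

Risk-neutral probability p = (1 + 0.06 − 0.75)/(1.25 − 0.75) = 0.3100/0.5000 = 0.6200
Terminal stock prices: S_uuu = 127, S_uud = 76.17, S_udd = 45.7, S_ddd = 27.42
Terminal payoffs (K − S): max(-67.95, 0) = 0, max(-17.17, 0) = 0, max(13.3, 0) = 13.3, max(31.58, 0) = 31.58
Node uu (S = 101.6): V_uu = 1/1.06·[0.6200·0.0000 + 0.3800·0.0000] = 0.0000
Node ud (S = 60.94): V_ud = 1/1.06·[0.6200·0.0000 + 0.3800·13.2969] = 4.7668
Node dd (S = 36.56): V_dd = 1/1.06·[0.6200·13.2969 + 0.3800·31.5781] = 19.0979
Node u (S = 81.25): V_u = 1/1.06·[0.6200·0.0000 + 0.3800·4.7668] = 1.7089
Node d (S = 48.75): V_d = 1/1.06·[0.6200·4.7668 + 0.3800·19.0979] = 9.6345
Node 0 (S = 65): V_0 = 1/1.06·[0.6200·1.7089 + 0.3800·9.6345] = 4.4534

$4.45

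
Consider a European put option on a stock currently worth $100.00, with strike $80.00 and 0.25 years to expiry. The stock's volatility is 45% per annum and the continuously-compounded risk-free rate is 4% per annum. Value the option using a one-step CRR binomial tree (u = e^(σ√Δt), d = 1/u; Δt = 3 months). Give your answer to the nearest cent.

$0.08

CRR parameters: u = e^(σ√Δt) = e^(0.45·√0.25) = 1.2523, d = 1/u = 0.7985
Per-period rate: rΔt = 0.04·0.25 = 0.01, so R = e^0.01 = 1.0101
Risk-neutral probability p = (e^0.01 − 0.7985)/(1.2523 − 0.7985) = 0.2115/0.4538 = 0.4661
Terminal stock prices: S_u = 125.2, S_d = 79.85
Terminal payoffs (K − S): max(-45.23, 0) = 0, max(0.1484, 0) = 0.1484
Node 0 (S = 100): V_0 = e^(−0.01)·[0.4661·0.0000 + 0.5339·0.1484] = 0.0784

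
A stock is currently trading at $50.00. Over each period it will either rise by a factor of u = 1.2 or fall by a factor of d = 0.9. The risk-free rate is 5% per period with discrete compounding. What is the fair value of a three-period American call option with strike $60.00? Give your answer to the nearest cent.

$4.41

Risk-neutral probability p = (1 + 0.05 − 0.9)/(1.2 − 0.9) = 0.1500/0.3000 = 0.5000
Terminal stock prices: S_uuu = 86.4, S_uud = 64.8, S_udd = 48.6, S_ddd = 36.45
Terminal payoffs (S − K): max(26.4, 0) = 26.4, max(4.8, 0) = 4.8, max(-11.4, 0) = 0, max(-23.55, 0) = 0
Node uu (S = 72): continuation = 1/1.05·[0.5000·26.4000 + 0.5000·4.8000] = 14.8571; exercise value = 12.0000 ≤ continuation, so V_uu = 14.8571
Node ud (S = 54): continuation = 1/1.05·[0.5000·4.8000 + 0.5000·0.0000] = 2.2857; exercise value = 0.0000 ≤ continuation, so V_ud = 2.2857
Node dd (S = 40.5): continuation = 1/1.05·[0.5000·0.0000 + 0.5000·0.0000] = 0.0000; exercise value = 0.0000 ≤ continuation, so V_dd = 0.0000
Node u (S = 60): continuation = 1/1.05·[0.5000·14.8571 + 0.5000·2.2857] = 8.1633; exercise value = 0.0000 ≤ continuation, so V_u = 8.1633
Node d (S = 45): continuation = 1/1.05·[0.5000·2.2857 + 0.5000·0.0000] = 1.0884; exercise value = 0.0000 ≤ continuation, so V_d = 1.0884
Node 0 (S = 50): continuation = 1/1.05·[0.5000·8.1633 + 0.5000·1.0884] = 4.4056; exercise value = 0.0000 ≤ continuation, so V_0 = 4.4056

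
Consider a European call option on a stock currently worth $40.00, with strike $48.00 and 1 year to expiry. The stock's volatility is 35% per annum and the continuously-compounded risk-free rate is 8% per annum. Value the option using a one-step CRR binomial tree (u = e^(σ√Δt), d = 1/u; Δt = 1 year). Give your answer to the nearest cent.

$4.29

CRR parameters: u = e^(σ√Δt) = e^(0.35·√1) = 1.4191, d = 1/u = 0.7047
Per-period rate: rΔt = 0.08·1 = 0.08, so R = e^0.08 = 1.0833
Risk-neutral probability p = (e^0.08 − 0.7047)/(1.4191 − 0.7047) = 0.3786/0.7144 = 0.5300
Terminal stock prices: S_u = 56.76, S_d = 28.19
Terminal payoffs (S − K): max(8.763, 0) = 8.763, max(-19.81, 0) = 0
Node 0 (S = 40): V_0 = e^(−0.08)·[0.5300·8.7627 + 0.4700·0.0000] = 4.2869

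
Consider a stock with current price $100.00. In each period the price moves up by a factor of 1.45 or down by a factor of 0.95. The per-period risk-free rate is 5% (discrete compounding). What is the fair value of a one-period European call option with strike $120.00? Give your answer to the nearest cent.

Risk-neutral probability p = (1 + 0.05 − 0.95)/(1.45 − 0.95) = 0.1000/0.5000 = 0.2000
Terminal stock prices: S_u = 145, S_d = 95
Terminal payoffs (S − K): max(25, 0) = 25, max(-25, 0) = 0
Node 0 (S = 100): V_0 = 1/1.05·[0.2000·25.0000 + 0.8000·0.0000] = 4.7619

$4.76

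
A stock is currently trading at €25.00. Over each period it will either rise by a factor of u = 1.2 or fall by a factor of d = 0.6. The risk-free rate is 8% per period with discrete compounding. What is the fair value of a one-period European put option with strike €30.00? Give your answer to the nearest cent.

€2.78

Risk-neutral probability p = (1 + 0.08 − 0.6)/(1.2 − 0.6) = 0.4800/0.6000 = 0.8000
Terminal stock prices: S_u = 30, S_d = 15
Terminal payoffs (K − S): max(0, 0) = 0, max(15, 0) = 15
Node 0 (S = 25): V_0 = 1/1.08·[0.8000·0.0000 + 0.2000·15.0000] = 2.7778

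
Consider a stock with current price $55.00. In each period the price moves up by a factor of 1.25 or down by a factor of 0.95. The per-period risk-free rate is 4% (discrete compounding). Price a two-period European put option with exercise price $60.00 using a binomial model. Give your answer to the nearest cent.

Risk-neutral probability p = (1 + 0.04 − 0.95)/(1.25 − 0.95) = 0.0900/0.3000 = 0.3000
Terminal stock prices: S_uu = 85.94, S_ud = 65.31, S_dd = 49.64
Terminal payoffs (K − S): max(-25.94, 0) = 0, max(-5.312, 0) = 0, max(10.36, 0) = 10.36
Node u (S = 68.75): V_u = 1/1.04·[0.3000·0.0000 + 0.7000·0.0000] = 0.0000
Node d (S = 52.25): V_d = 1/1.04·[0.3000·0.0000 + 0.7000·10.3625] = 6.9748
Node 0 (S = 55): V_0 = 1/1.04·[0.3000·0.0000 + 0.7000·6.9748] = 4.6945

$4.69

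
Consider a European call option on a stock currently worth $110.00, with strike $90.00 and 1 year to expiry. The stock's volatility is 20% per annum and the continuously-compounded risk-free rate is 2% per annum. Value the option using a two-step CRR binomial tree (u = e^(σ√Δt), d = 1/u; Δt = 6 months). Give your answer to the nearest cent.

$23.52

CRR parameters: u = e^(σ√Δt) = e^(0.2·√0.5) = 1.1519, d = 1/u = 0.8681
Per-period rate: rΔt = 0.02·0.5 = 0.01, so R = e^0.01 = 1.0101
Risk-neutral probability p = (e^0.01 − 0.8681)/(1.1519 − 0.8681) = 0.1419/0.2838 = 0.5001
Terminal stock prices: S_uu = 146, S_ud = 110, S_dd = 82.9
Terminal payoffs (S − K): max(55.96, 0) = 55.96, max(20, 0) = 20, max(-7.1, 0) = 0
Node u (S = 126.7): V_u = e^(−0.01)·[0.5001·55.9586 + 0.4999·20.0000] = 37.6056
Node d (S = 95.49): V_d = e^(−0.01)·[0.5001·20.0000 + 0.4999·0.0000] = 9.9028
Node 0 (S = 110): V_0 = e^(−0.01)·[0.5001·37.6056 + 0.4999·9.9028] = 23.5211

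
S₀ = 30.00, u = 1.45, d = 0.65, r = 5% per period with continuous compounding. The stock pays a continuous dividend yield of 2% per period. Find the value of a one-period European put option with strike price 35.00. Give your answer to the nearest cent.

7.73

Per-period risk-free factor R = e^0.05 = 1.0513; dividend-adjusted growth = e^(0.05−0.02) = 1.0305.
Risk-neutral probability p = (1.0305 − 0.65)/(1.45 − 0.65) = 0.3805/0.8000 = 0.4756
Terminal stock prices: S_u = 43.5, S_d = 19.5
Terminal payoffs (K − S): max(-8.5, 0) = 0, max(15.5, 0) = 15.5
Node 0 (S = 30): V_0 = e^(−0.05)·[0.4756·0.0000 + 0.5244·15.5000] = 7.7323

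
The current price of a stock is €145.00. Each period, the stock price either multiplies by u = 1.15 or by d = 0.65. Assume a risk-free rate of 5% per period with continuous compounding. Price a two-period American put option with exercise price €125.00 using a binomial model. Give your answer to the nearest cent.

Risk-neutral probability p = (e^0.05 − 0.65)/(1.15 − 0.65) = 0.4013/0.5000 = 0.8025
Terminal stock prices: S_uu = 191.8, S_ud = 108.4, S_dd = 61.26
Terminal payoffs (K − S): max(-66.76, 0) = 0, max(16.61, 0) = 16.61, max(63.74, 0) = 63.74
Node u (S = 166.8): continuation = e^(−0.05)·[0.8025·0.0000 + 0.1975·16.6125] = 3.1203; exercise value = 0.0000 ≤ continuation, so V_u = 3.1203
Node d (S = 94.25): continuation = e^(−0.05)·[0.8025·16.6125 + 0.1975·63.7375] = 24.6537; exercise value = 30.7500 > continuation, so V_d = 30.7500 (exercise)
Node 0 (S = 145): continuation = e^(−0.05)·[0.8025·3.1203 + 0.1975·30.7500] = 8.1577; exercise value = 0.0000 ≤ continuation, so V_0 = 8.1577

€8.16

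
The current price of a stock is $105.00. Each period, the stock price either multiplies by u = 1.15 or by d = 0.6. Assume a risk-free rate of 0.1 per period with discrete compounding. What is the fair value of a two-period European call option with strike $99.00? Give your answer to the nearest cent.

Risk-neutral probability p = (1 + 0.1 − 0.6)/(1.15 − 0.6) = 0.5000/0.5500 = 0.9091
Terminal stock prices: S_uu = 138.9, S_ud = 72.45, S_dd = 37.8
Terminal payoffs (S − K): max(39.86, 0) = 39.86, max(-26.55, 0) = 0, max(-61.2, 0) = 0
Node u (S = 120.7): V_u = 1/1.1·[0.9091·39.8625 + 0.0909·0.0000] = 32.9442
Node d (S = 63): V_d = 1/1.1·[0.9091·0.0000 + 0.0909·0.0000] = 0.0000
Node 0 (S = 105): V_0 = 1/1.1·[0.9091·32.9442 + 0.0909·0.0000] = 27.2266

$27.23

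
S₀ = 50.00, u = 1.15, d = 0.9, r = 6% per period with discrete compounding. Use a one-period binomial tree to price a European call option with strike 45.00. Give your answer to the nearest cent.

7.55

Risk-neutral probability p = (1 + 0.06 − 0.9)/(1.15 − 0.9) = 0.1600/0.2500 = 0.6400
Terminal stock prices: S_u = 57.5, S_d = 45
Terminal payoffs (S − K): max(12.5, 0) = 12.5, max(0, 0) = 0
Node 0 (S = 50): V_0 = 1/1.06·[0.6400·12.5000 + 0.3600·0.0000] = 7.5472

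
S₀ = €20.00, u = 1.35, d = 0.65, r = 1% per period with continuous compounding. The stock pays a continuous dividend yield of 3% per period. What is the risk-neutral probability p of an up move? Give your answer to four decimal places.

p = 0.4717

Per-period risk-free factor R = e^0.01 = 1.0101; dividend-adjusted growth = e^(0.01−0.03) = 0.9802.
Risk-neutral probability p = (0.9802 − 0.65)/(1.35 − 0.65) = 0.3302/0.7000 = 0.4717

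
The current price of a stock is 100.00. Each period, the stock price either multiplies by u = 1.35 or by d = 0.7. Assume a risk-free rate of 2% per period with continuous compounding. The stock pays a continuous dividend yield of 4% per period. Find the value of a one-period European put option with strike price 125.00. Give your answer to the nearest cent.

30.67

Per-period risk-free factor R = e^0.02 = 1.0202; dividend-adjusted growth = e^(0.02−0.04) = 0.9802.
Risk-neutral probability p = (0.9802 − 0.7)/(1.35 − 0.7) = 0.2802/0.6500 = 0.4311
Terminal stock prices: S_u = 135, S_d = 70
Terminal payoffs (K − S): max(-10, 0) = 0, max(55, 0) = 55
Node 0 (S = 100): V_0 = e^(−0.02)·[0.4311·0.0000 + 0.5689·55.0000] = 30.6713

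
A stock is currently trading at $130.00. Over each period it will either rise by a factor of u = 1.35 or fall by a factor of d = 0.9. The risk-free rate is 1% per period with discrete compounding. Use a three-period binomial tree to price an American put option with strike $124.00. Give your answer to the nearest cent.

Risk-neutral probability p = (1 + 0.01 − 0.9)/(1.35 − 0.9) = 0.1100/0.4500 = 0.2444
Terminal stock prices: S_uuu = 319.8, S_uud = 213.2, S_udd = 142.2, S_ddd = 94.77
Terminal payoffs (K − S): max(-195.8, 0) = 0, max(-89.23, 0) = 0, max(-18.16, 0) = 0, max(29.23, 0) = 29.23
Node uu (S = 236.9): continuation = 1/1.01·[0.2444·0.0000 + 0.7556·0.0000] = 0.0000; exercise value = 0.0000 ≤ continuation, so V_uu = 0.0000
Node ud (S = 158): continuation = 1/1.01·[0.2444·0.0000 + 0.7556·0.0000] = 0.0000; exercise value = 0.0000 ≤ continuation, so V_ud = 0.0000
Node dd (S = 105.3): continuation = 1/1.01·[0.2444·0.0000 + 0.7556·29.2300] = 21.8662; exercise value = 18.7000 ≤ continuation, so V_dd = 21.8662
Node u (S = 175.5): continuation = 1/1.01·[0.2444·0.0000 + 0.7556·0.0000] = 0.0000; exercise value = 0.0000 ≤ continuation, so V_u = 0.0000
Node d (S = 117): continuation = 1/1.01·[0.2444·0.0000 + 0.7556·21.8662] = 16.3576; exercise value = 7.0000 ≤ continuation, so V_d = 16.3576
Node 0 (S = 130): continuation = 1/1.01·[0.2444·0.0000 + 0.7556·16.3576] = 12.2367; exercise value = 0.0000 ≤ continuation, so V_0 = 12.2367

$12.24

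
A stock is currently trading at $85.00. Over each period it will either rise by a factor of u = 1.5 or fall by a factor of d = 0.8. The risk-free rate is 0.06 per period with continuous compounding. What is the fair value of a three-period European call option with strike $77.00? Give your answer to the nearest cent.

Risk-neutral probability p = (e^0.06 − 0.8)/(1.5 − 0.8) = 0.2618/0.7000 = 0.3741
Terminal stock prices: S_uuu = 286.9, S_uud = 153, S_udd = 81.6, S_ddd = 43.52
Terminal payoffs (S − K): max(209.9, 0) = 209.9, max(76, 0) = 76, max(4.6, 0) = 4.6, max(-33.48, 0) = 0
Node uu (S = 191.2): V_uu = e^(−0.06)·[0.3741·209.8750 + 0.6259·76.0000] = 118.7341
Node ud (S = 102): V_ud = e^(−0.06)·[0.3741·76.0000 + 0.6259·4.6000] = 29.4841
Node dd (S = 54.4): V_dd = e^(−0.06)·[0.3741·4.6000 + 0.6259·0.0000] = 1.6204
Node u (S = 127.5): V_u = e^(−0.06)·[0.3741·118.7341 + 0.6259·29.4841] = 59.2071
Node d (S = 68): V_d = e^(−0.06)·[0.3741·29.4841 + 0.6259·1.6204] = 11.3416
Node 0 (S = 85): V_0 = e^(−0.06)·[0.3741·59.2071 + 0.6259·11.3416] = 27.5427

$27.54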